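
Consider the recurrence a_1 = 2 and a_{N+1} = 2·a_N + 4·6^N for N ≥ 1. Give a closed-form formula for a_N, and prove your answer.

Computing the first terms: a_1 = 2, a_2 = 28, a_3 = 200. This suggests a_N = -2^(N + 1) + 6^N.
Base case (N = 1): the formula gives 2 = 2 = a_1.
Suppose the result is true for N = p, so a_p = -2^(p + 1) + 6^p.
Then a_{p+1} = 2·a_p + 4·6^p = 2·(-2^(p + 1) + 6^p) + 4·6^p = -2^(p + 2) + 6^(p + 1) = -2^((p+1) + 1) + 6^(p+1),
which is the claimed formula at N = p+1.
By induction, the statement is established for all N ≥ 1.

a_N = -2^(N + 1) + 6^N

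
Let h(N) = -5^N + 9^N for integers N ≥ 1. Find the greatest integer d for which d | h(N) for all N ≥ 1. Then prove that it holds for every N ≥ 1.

Computing the first values: h(1) = 4 and h(2) = 56; gcd(4, 56) = 4, so d ≤ 4.
We prove 4 | -5^N + 9^N for all N ≥ 1 by induction on N.
For the base case N = 1: h(1) = 4 = 4·(1), so 4 | h(1).
Suppose the result is true for N = p, i.e. 4 | h(p). Then
9^{p+1} − 5^{p+1} = 9·9^p − 5·5^p = 9·(9^p − 5^p) + (4)·5^p. The first term is divisible by 4 by the inductive hypothesis, and the second term (4)·5^p is divisible by 4 since 4 | 4. Hence 4 | h(p+1).
This completes the induction.
Therefore the largest such d is 4.

d = 4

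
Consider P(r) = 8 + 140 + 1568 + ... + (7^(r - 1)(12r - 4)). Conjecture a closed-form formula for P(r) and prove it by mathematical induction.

We claim P(r) = 7^r(2r - 1) + 1 for all r ≥ 1.
Base step (r = 1): P(1) = 8, and the closed form gives 8. They agree.
Inductive step: suppose the statement holds for some m ≥ 1, so P(m) = 7^m(2m - 1) + 1.
Then P(m+1) = P(m) + (7^m(12m + 8)) = (7^m(2m - 1) + 1) + (7^m(12m + 8)).
Simplifying, P(m+1) = 14·7^m·m + 7·7^m + 1 = 7^(m+1)(2(m+1) - 1) + 1,
which is the closed form with r = m+1.
By the principle of mathematical induction, the result holds for all r ≥ 1.

P(r) = 7^r(2r - 1) + 1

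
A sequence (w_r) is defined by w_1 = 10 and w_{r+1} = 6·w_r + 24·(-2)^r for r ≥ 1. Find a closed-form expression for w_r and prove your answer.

w_r = -3(-2)^r + 4·6^(r - 1)

Computing the first terms: w_1 = 10, w_2 = 12, w_3 = 168. This suggests w_r = -3(-2)^r + 4·6^(r - 1).
Base case (r = 1): the formula gives 10 = 10 = w_1.
Inductive step: suppose the statement holds for some i ≥ 1, so w_i = -3(-2)^i + 4·6^(i - 1).
Then w_{i+1} = 6·w_i + 24·(-2)^i = 6·(-3(-2)^i + 4·6^(i - 1)) + 24·(-2)^i = -3(-2)^(i + 1) + 4·6^i = -3(-2)^(i+1) + 4·6^((i+1) - 1),
which is the claimed formula at r = i+1.
By the principle of mathematical induction, the result holds for all r ≥ 1.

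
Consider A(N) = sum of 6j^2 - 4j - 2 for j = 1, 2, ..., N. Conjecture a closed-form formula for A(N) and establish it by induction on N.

We claim A(N) = N(N - 1)(2N + 3) for all N ≥ 1.
Base step (N = 1): A(1) = 0, and the closed form gives 0. They agree.
Inductive step: assume the claim holds for N = j, so A(j) = j(2j^2 + j - 3).
Then A(j+1) = A(j) + (2j(3j + 4)) = (j(2j^2 + j - 3)) + (2j(3j + 4)).
Simplifying, A(j+1) = j(j + 1)(2j + 5) = (j+1)((j+1) - 1)(2(j+1) + 3),
which is the closed form with N = j+1.
This completes the induction.

A(N) = N(N - 1)(2N + 3)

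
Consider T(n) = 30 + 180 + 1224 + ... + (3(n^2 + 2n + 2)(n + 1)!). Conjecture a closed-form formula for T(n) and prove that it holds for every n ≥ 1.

We claim T(n) = (3n + 3)(n + 2)! - 6 for all n ≥ 1.
When n = 1: T(1) = 30, and the closed form gives 30. They agree.
For the inductive step, assume it holds for an arbitrary p ≥ 1, so T(p) = (3p + 3)(p + 2)! - 6.
Then T(p+1) = T(p) + (3(p^2 + 4p + 5)(p + 2)!) = ((3p + 3)(p + 2)! - 6) + (3(p^2 + 4p + 5)(p + 2)!).
Simplifying, T(p+1) = (3(p+1) + 3)((p+1) + 2)! - 6,
which is the closed form with n = p+1.
Hence, by induction on n, the claim holds for every n ≥ 1.

T(n) = (3n + 3)(n + 2)! - 6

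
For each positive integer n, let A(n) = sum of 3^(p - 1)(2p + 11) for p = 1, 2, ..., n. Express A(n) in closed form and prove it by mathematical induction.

A(n) = 3^n(n + 5) - 5

We claim A(n) = 3^n(n + 5) - 5 for all n ≥ 1.
When n = 1: A(1) = 13, and the closed form gives 13. They agree.
Inductive step: suppose the statement holds for some p ≥ 1, so A(p) = 3^p(p + 5) - 5.
Then A(p+1) = A(p) + (3^p(2p + 13)) = (3^p(p + 5) - 5) + (3^p(2p + 13)).
Simplifying, A(p+1) = 3·3^p·p + 18·3^p - 5 = 3^(p+1)((p+1) + 5) - 5,
which is the closed form with n = p+1.
Hence, by induction on n, the claim holds for every n ≥ 1.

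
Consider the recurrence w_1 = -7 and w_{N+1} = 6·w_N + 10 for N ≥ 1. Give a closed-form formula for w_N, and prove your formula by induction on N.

w_N = -5·6^(N - 1) - 2

Computing the first terms: w_1 = -7, w_2 = -32, w_3 = -182. This suggests w_N = -5·6^(N - 1) - 2.
Base step (N = 1): the formula gives -7 = -7 = w_1.
For the inductive step, assume it holds for an arbitrary i ≥ 1, so w_i = -5·6^(i - 1) - 2.
Then w_{i+1} = 6·w_i + 10 = 6·(-5·6^(i - 1) - 2) + 10 = -5·6^i - 2 = -5·6^((i+1) - 1) - 2,
which is the claimed formula at N = i+1.
This completes the induction.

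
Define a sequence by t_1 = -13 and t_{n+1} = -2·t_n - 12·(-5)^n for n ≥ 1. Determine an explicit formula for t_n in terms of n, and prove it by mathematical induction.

Computing the first terms: t_1 = -13, t_2 = 86, t_3 = -472. This suggests t_n = 7(-2)^(n - 1) + 4(-5)^n.
When n = 1: the formula gives -13 = -13 = t_1.
Suppose the result is true for n = p, so t_p = 7(-2)^(p - 1) + 4(-5)^p.
Then t_{p+1} = -2·t_p - 12·(-5)^p = -2·(7(-2)^(p - 1) + 4(-5)^p) - 12·(-5)^p = 7(-2)^p + 4(-5)^(p + 1) = 7(-2)^((p+1) - 1) + 4(-5)^(p+1),
which is the claimed formula at n = p+1.
By induction, the statement is established for all n ≥ 1.

t_n = 7(-2)^(n - 1) + 4(-5)^n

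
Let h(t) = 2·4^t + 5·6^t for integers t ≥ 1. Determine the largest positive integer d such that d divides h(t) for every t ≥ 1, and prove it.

Computing the first values: h(1) = 38 and h(2) = 212; gcd(38, 212) = 2, so d ≤ 2.
We prove 2 | 2·4^t + 5·6^t for all t ≥ 1 by induction on t.
Base step (t = 1): h(1) = 38 = 2·(19), so 2 | h(1).
For the inductive step, assume it holds for an arbitrary k ≥ 1, i.e. 2 | h(k). Then
h(k+1) − 6·h(k) = (2·4^(k+1) + 5·6^(k+1)) − 6·(2·4^k + 5·6^k) = (2)·4^k·(4 − 6) = (-4)·4^k. Since 2 | h(k) by the inductive hypothesis, 2 | 6·h(k); and 2 | -4 since -4 = 2·-2. Therefore 2 | h(k+1).
This completes the induction.
Therefore the largest such d is 2.

d = 2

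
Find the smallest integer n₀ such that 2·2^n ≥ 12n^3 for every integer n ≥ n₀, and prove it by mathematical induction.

n₀ = 15

At n = 14: 32768 < 32928, so the inequality fails and n₀ ≥ 15. We prove 2·2^n ≥ 12n^3 for all n ≥ 15.
Base step (n = 15): 2·2^n = 65536 and 12n^3 = 40500, so 65536 ≥ 40500.
Inductive step: suppose the statement holds for some m ≥ 15, so 2·2^m ≥ 12m^3.
Then 2·2^(m + 1) = 2·(2·2^m) ≥ 2·(12m^3).
Also, for m ≥ 15 we have 2·(12m^3) ≥ 12(m+1)^3, since 2 ≥ (1 + 1/m)^3 for all m ≥ 15.
Combining, 2·2^(m + 1) ≥ 12(m+1)^3.
This completes the induction.
Hence the smallest such n₀ is 15.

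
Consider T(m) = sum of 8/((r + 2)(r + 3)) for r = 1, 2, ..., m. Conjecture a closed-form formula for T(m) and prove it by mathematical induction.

T(m) = 8m/(3(m + 3))

We claim T(m) = 8m/(3(m + 3)) for all m ≥ 1.
For the base case m = 1: T(1) = 2/3, and the closed form gives 2/3. They agree.
Inductive step: suppose the statement holds for some r ≥ 1, so T(r) = 8r/(3(r + 3)).
Then T(r+1) = T(r) + (8/((r + 3)(r + 4))) = (8r/(3(r + 3))) + (8/((r + 3)(r + 4))).
Simplifying, T(r+1) = 8(r + 1)/(3(r + 4)) = 8(r+1)/(3((r+1) + 3)),
which is the closed form with m = r+1.
By the principle of mathematical induction, the result holds for all m ≥ 1.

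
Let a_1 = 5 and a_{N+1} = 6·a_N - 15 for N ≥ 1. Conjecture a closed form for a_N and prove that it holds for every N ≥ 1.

a_N = 2·6^(N - 1) + 3

Computing the first terms: a_1 = 5, a_2 = 15, a_3 = 75. This suggests a_N = 2·6^(N - 1) + 3.
Base step (N = 1): the formula gives 5 = 5 = a_1.
Inductive step: assume the claim holds for N = i, so a_i = 2·6^(i - 1) + 3.
Then a_{i+1} = 6·a_i - 15 = 6·(2·6^(i - 1) + 3) - 15 = 2·6^i + 3 = 2·6^((i+1) - 1) + 3,
which is the claimed formula at N = i+1.
By induction, the statement is established for all N ≥ 1.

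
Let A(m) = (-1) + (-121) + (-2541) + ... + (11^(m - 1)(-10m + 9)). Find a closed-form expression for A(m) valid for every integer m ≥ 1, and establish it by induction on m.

A(m) = 11^m(-m + 1) - 1

We claim A(m) = 11^m(-m + 1) - 1 for all m ≥ 1.
Base step (m = 1): A(1) = -1, and the closed form gives -1. They agree.
Inductive step: suppose the statement holds for some p ≥ 1, so A(p) = 11^p(-p + 1) - 1.
Then A(p+1) = A(p) + (11^p(-10p - 1)) = (11^p(-p + 1) - 1) + (11^p(-10p - 1)).
Simplifying, A(p+1) = -11·11^p·p - 1 = 11^(p+1)(-(p+1) + 1) - 1,
which is the closed form with m = p+1.
By the principle of mathematical induction, the result holds for all m ≥ 1.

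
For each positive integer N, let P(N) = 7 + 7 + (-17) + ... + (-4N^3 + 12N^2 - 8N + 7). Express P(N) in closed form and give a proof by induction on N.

P(N) = -N(N^3 - 2N^2 - N - 5)

We claim P(N) = -N(N^3 - 2N^2 - N - 5) for all N ≥ 1.
When N = 1: P(1) = 7, and the closed form gives 7. They agree.
Inductive step: assume the claim holds for N = r, so P(r) = r(-r^3 + 2r^2 + r + 5).
Then P(r+1) = P(r) + (-4r^3 + 4r + 7) = (r(-r^3 + 2r^2 + r + 5)) + (-4r^3 + 4r + 7).
Simplifying, P(r+1) = -(r + 1)(r^3 + r^2 - 2r - 7) = -(r+1)((r+1)^3 - 2(r+1)^2 - (r+1) - 5),
which is the closed form with N = r+1.
Hence, by induction on N, the claim holds for every N ≥ 1.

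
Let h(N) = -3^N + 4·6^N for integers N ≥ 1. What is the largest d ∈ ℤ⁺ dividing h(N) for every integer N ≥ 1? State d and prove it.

d = 3

Computing the first values: h(1) = 21 and h(2) = 135; gcd(21, 135) = 3, so d ≤ 3.
We prove 3 | -3^N + 4·6^N for all N ≥ 1 by induction on N.
When N = 1: h(1) = 21 = 3·(7), so 3 | h(1).
Inductive step: suppose the statement holds for some j ≥ 1, i.e. 3 | h(j). Then
h(j+1) − 6·h(j) = (-3^(j+1) + 4·6^(j+1)) − 6·(-3^j + 4·6^j) = (-1)·3^j·(3 − 6) = (3)·3^j. Since 3 | h(j) by the inductive hypothesis, 3 | 6·h(j); and 3 | 3 since 3 = 3·1. Therefore 3 | h(j+1).
By induction, the statement is established for all N ≥ 1.
Therefore the largest such d is 3.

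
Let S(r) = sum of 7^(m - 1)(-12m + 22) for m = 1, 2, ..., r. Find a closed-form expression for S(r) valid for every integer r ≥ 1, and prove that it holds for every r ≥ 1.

We claim S(r) = 2·7^r(-r + 2) - 4 for all r ≥ 1.
For the base case r = 1: S(1) = 10, and the closed form gives 10. They agree.
For the inductive step, assume it holds for an arbitrary m ≥ 1, so S(m) = 2·7^m(-m + 2) - 4.
Then S(m+1) = S(m) + (7^m(-12m + 10)) = (2·7^m(-m + 2) - 4) + (7^m(-12m + 10)).
Simplifying, S(m+1) = -14·7^m·m + 14·7^m - 4 = 2·7^(m+1)(-(m+1) + 2) - 4,
which is the closed form with r = m+1.
This completes the induction.

S(r) = 2·7^r(-r + 2) - 4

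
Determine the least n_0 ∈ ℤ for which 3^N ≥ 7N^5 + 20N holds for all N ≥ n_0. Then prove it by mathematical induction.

At N = 13: 1594323 < 2599311, so the inequality fails and n_0 ≥ 14. We prove 3^N ≥ 7N^5 + 20N for all N ≥ 14.
When N = 14: 3^N = 4782969 and 7N^5 + 20N = 3765048, so 4782969 ≥ 3765048.
Suppose the result is true for N = p, so 3^p ≥ 7p^5 + 20p.
Then 3^(p + 1) = 3·(3^p) ≥ 3·(7p^5 + 20p).
Also, for p ≥ 14 we have 3·(7p^5 + 20p) ≥ 7(p+1)^5 + 20(p+1), since 3·(7p^5 + 20p) − (7(p+1)^5 + 20(p+1)) = 14p^5 - 35p^4 - 70p^3 - 70p^2 + 5p - 27, which is nonnegative for all p ≥ 14.
Combining, 3^(p + 1) ≥ 7(p+1)^5 + 20(p+1).
By the principle of mathematical induction, the result holds for all N ≥ 14.
Hence the smallest such n_0 is 14.

n_0 = 14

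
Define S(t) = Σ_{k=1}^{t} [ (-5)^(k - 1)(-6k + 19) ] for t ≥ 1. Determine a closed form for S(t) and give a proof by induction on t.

S(t) = (-5)^t(t - 3) + 3

We claim S(t) = (-5)^t(t - 3) + 3 for all t ≥ 1.
When t = 1: S(1) = 13, and the closed form gives 13. They agree.
Inductive step: suppose the statement holds for some k ≥ 1, so S(k) = (-5)^k(k - 3) + 3.
Then S(k+1) = S(k) + ((-5)^k(-6k + 13)) = ((-5)^k(k - 3) + 3) + ((-5)^k(-6k + 13)).
Simplifying, S(k+1) = -5(-5)^k·k + 10(-5)^k + 3 = (-5)^(k+1)((k+1) - 3) + 3,
which is the closed form with t = k+1.
Hence, by induction on t, the claim holds for every t ≥ 1.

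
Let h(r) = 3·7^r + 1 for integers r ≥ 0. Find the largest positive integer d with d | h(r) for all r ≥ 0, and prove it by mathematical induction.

d = 2

Computing the first values: h(0) = 4 and h(1) = 22; gcd(4, 22) = 2, so d ≤ 2.
We prove 2 | 3·7^r + 1 for all r ≥ 0 by induction on r.
When r = 0: h(0) = 4 = 2·(2), so 2 | h(0).
Suppose the result is true for r = m, i.e. 2 | h(m). Then
h(m+1) = 3·7^(m+1) + 1 = 7·(3·7^m + 1) - 6 = 7·h(m) - 6. The first term is divisible by 2 by the inductive hypothesis, and -6 is divisible by 2. Hence 2 | h(m+1).
By the principle of mathematical induction, the result holds for all r ≥ 0.
Therefore the largest such d is 2.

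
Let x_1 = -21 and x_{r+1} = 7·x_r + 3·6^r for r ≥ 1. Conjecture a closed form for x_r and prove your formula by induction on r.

x_r = -3·6^r - 3·7^(r - 1)

Computing the first terms: x_1 = -21, x_2 = -129, x_3 = -795. This suggests x_r = -3·6^r - 3·7^(r - 1).
When r = 1: the formula gives -21 = -21 = x_1.
For the inductive step, assume it holds for an arbitrary m ≥ 1, so x_m = -3·6^m - 3·7^(m - 1).
Then x_{m+1} = 7·x_m + 3·6^m = 7·(-3·6^m - 3·7^(m - 1)) + 3·6^m = -3·6^(m + 1) - 3·7^m = -3·6^(m+1) - 3·7^((m+1) - 1),
which is the claimed formula at r = m+1.
By the principle of mathematical induction, the result holds for all r ≥ 1.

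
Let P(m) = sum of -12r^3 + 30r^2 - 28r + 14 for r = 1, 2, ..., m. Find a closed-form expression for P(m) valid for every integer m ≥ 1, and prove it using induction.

P(m) = -m(3m^3 - 4m^2 + 2m - 5)

We claim P(m) = -m(3m^3 - 4m^2 + 2m - 5) for all m ≥ 1.
Base case (m = 1): P(1) = 4, and the closed form gives 4. They agree.
Suppose the result is true for m = r, so P(r) = r(-3r^3 + 4r^2 - 2r + 5).
Then P(r+1) = P(r) + (-12r^3 - 6r^2 - 4r + 4) = (r(-3r^3 + 4r^2 - 2r + 5)) + (-12r^3 - 6r^2 - 4r + 4).
Simplifying, P(r+1) = -(r + 1)(3r^3 + 5r^2 + 3r - 4) = -(r+1)(3(r+1)^3 - 4(r+1)^2 + 2(r+1) - 5),
which is the closed form with m = r+1.
Hence, by induction on m, the claim holds for every m ≥ 1.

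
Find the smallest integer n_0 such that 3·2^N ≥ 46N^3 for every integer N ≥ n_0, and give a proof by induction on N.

At N = 15: 98304 < 155250, so the inequality fails and n_0 ≥ 16. We prove 3·2^N ≥ 46N^3 for all N ≥ 16.
Base case (N = 16): 3·2^N = 196608 and 46N^3 = 188416, so 196608 ≥ 188416.
Suppose the result is true for N = r, so 3·2^r ≥ 46r^3.
Then 3·2^(r + 1) = 2·(3·2^r) ≥ 2·(46r^3).
Also, for r ≥ 16 we have 2·(46r^3) ≥ 46(r+1)^3, since 2 ≥ (1 + 1/r)^3 for all r ≥ 16.
Combining, 3·2^(r + 1) ≥ 46(r+1)^3.
By induction, the statement is established for all N ≥ 16.
Hence the smallest such n_0 is 16.

n_0 = 16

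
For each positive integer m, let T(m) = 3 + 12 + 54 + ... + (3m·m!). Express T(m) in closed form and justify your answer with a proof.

We claim T(m) = (3m + 3)m! - 3 for all m ≥ 1.
Base case (m = 1): T(1) = 3, and the closed form gives 3. They agree.
Suppose the result is true for m = j, so T(j) = (3j + 3)j! - 3.
Then T(j+1) = T(j) + (3(j + 1)(j + 1)!) = ((3j + 3)j! - 3) + (3(j + 1)(j + 1)!).
Simplifying, T(j+1) = (3(j+1) + 3)(j+1)! - 3,
which is the closed form with m = j+1.
Hence, by induction on m, the claim holds for every m ≥ 1.

T(m) = (3m + 3)m! - 3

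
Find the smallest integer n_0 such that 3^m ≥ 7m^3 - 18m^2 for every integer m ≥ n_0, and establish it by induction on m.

n_0 = 7

At m = 6: 729 < 864, so the inequality fails and n_0 ≥ 7. We prove 3^m ≥ 7m^3 - 18m^2 for all m ≥ 7.
Base step (m = 7): 3^m = 2187 and 7m^3 - 18m^2 = 1519, so 2187 ≥ 1519.
For the inductive step, assume it holds for an arbitrary j ≥ 7, so 3^j ≥ 7j^3 - 18j^2.
Then 3^(j + 1) = 3·(3^j) ≥ 3·(7j^3 - 18j^2).
Also, for j ≥ 7 we have 3·(7j^3 - 18j^2) ≥ 7(j+1)^3 - 18(j+1)^2, since 3·(7j^3 - 18j^2) − (7(j+1)^3 - 18(j+1)^2) = 14j^3 - 57j^2 + 15j + 11, which is nonnegative for all j ≥ 7.
Combining, 3^(j + 1) ≥ 7(j+1)^3 - 18(j+1)^2.
This completes the induction.
Hence the smallest such n_0 is 7.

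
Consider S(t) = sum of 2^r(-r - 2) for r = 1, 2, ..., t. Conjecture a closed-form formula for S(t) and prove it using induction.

We claim S(t) = -2·2^t(t + 1) + 2 for all t ≥ 1.
For the base case t = 1: S(1) = -6, and the closed form gives -6. They agree.
Inductive step: assume the claim holds for t = r, so S(r) = -2·2^r(r + 1) + 2.
Then S(r+1) = S(r) + (2^(r + 1)(-r - 3)) = (-2·2^r(r + 1) + 2) + (2^(r + 1)(-r - 3)).
Simplifying, S(r+1) = -4·2^r·r - 8·2^r + 2 = -2·2^(r+1)((r+1) + 1) + 2,
which is the closed form with t = r+1.
Hence, by induction on t, the claim holds for every t ≥ 1.

S(t) = -2·2^t(t + 1) + 2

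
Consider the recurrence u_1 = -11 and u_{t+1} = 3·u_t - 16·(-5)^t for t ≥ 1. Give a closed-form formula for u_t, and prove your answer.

Computing the first terms: u_1 = -11, u_2 = 47, u_3 = -259. This suggests u_t = 2(-5)^t - 3^(t - 1).
Base step (t = 1): the formula gives -11 = -11 = u_1.
For the inductive step, assume it holds for an arbitrary p ≥ 1, so u_p = 2(-5)^p - 3^(p - 1).
Then u_{p+1} = 3·u_p - 16·(-5)^p = 3·(2(-5)^p - 3^(p - 1)) - 16·(-5)^p = 2(-5)^(p + 1) - 3^p = 2(-5)^(p+1) - 3^((p+1) - 1),
which is the claimed formula at t = p+1.
By the principle of mathematical induction, the result holds for all t ≥ 1.

u_t = 2(-5)^t - 3^(t - 1)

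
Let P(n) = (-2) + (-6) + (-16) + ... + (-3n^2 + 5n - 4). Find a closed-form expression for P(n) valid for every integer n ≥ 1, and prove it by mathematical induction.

P(n) = -n(n^2 - n + 2)

We claim P(n) = -n(n^2 - n + 2) for all n ≥ 1.
Base step (n = 1): P(1) = -2, and the closed form gives -2. They agree.
Inductive step: suppose the statement holds for some m ≥ 1, so P(m) = m(-m^2 + m - 2).
Then P(m+1) = P(m) + (-3m^2 - m - 2) = (m(-m^2 + m - 2)) + (-3m^2 - m - 2).
Simplifying, P(m+1) = -(m + 1)(m^2 + m + 2) = -(m+1)((m+1)^2 - (m+1) + 2),
which is the closed form with n = m+1.
By induction, the statement is established for all n ≥ 1.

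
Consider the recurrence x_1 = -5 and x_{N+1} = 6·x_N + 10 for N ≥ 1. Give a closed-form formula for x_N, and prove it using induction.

Computing the first terms: x_1 = -5, x_2 = -20, x_3 = -110. This suggests x_N = -3·6^(N - 1) - 2.
When N = 1: the formula gives -5 = -5 = x_1.
Inductive step: assume the claim holds for N = m, so x_m = -3·6^(m - 1) - 2.
Then x_{m+1} = 6·x_m + 10 = 6·(-3·6^(m - 1) - 2) + 10 = -3·6^m - 2 = -3·6^((m+1) - 1) - 2,
which is the claimed formula at N = m+1.
This completes the induction.

x_N = -3·6^(N - 1) - 2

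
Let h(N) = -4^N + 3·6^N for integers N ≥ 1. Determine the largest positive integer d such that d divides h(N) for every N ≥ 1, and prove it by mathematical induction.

Computing the first values: h(1) = 14 and h(2) = 92; gcd(14, 92) = 2, so d ≤ 2.
We prove 2 | -4^N + 3·6^N for all N ≥ 1 by induction on N.
For the base case N = 1: h(1) = 14 = 2·(7), so 2 | h(1).
Inductive step: suppose the statement holds for some r ≥ 1, i.e. 2 | h(r). Then
h(r+1) − 6·h(r) = (-4^(r+1) + 3·6^(r+1)) − 6·(-4^r + 3·6^r) = (-1)·4^r·(4 − 6) = (2)·4^r. Since 2 | h(r) by the inductive hypothesis, 2 | 6·h(r); and 2 | 2 since 2 = 2·1. Therefore 2 | h(r+1).
By induction, the statement is established for all N ≥ 1.
Therefore the largest such d is 2.

d = 2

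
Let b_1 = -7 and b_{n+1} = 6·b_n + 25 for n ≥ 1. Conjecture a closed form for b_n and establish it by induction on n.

Computing the first terms: b_1 = -7, b_2 = -17, b_3 = -77. This suggests b_n = -2·6^(n - 1) - 5.
Base case (n = 1): the formula gives -7 = -7 = b_1.
Suppose the result is true for n = m, so b_m = -2·6^(m - 1) - 5.
Then b_{m+1} = 6·b_m + 25 = 6·(-2·6^(m - 1) - 5) + 25 = -2·6^m - 5 = -2·6^((m+1) - 1) - 5,
which is the claimed formula at n = m+1.
This completes the induction.

b_n = -2·6^(n - 1) - 5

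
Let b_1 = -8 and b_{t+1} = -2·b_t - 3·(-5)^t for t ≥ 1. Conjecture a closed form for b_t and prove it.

Computing the first terms: b_1 = -8, b_2 = 31, b_3 = -137. This suggests b_t = -3(-2)^(t - 1) + (-5)^t.
For the base case t = 1: the formula gives -8 = -8 = b_1.
For the inductive step, assume it holds for an arbitrary i ≥ 1, so b_i = -3(-2)^(i - 1) + (-5)^i.
Then b_{i+1} = -2·b_i - 3·(-5)^i = -2·(-3(-2)^(i - 1) + (-5)^i) - 3·(-5)^i = -3(-2)^i + (-5)^(i + 1) = -3(-2)^((i+1) - 1) + (-5)^(i+1),
which is the claimed formula at t = i+1.
By induction, the statement is established for all t ≥ 1.

b_t = -3(-2)^(t - 1) + (-5)^t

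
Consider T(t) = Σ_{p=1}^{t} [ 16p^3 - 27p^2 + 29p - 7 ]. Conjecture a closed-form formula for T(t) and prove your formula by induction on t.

We claim T(t) = t(4t^3 - t^2 + 5t + 3) for all t ≥ 1.
When t = 1: T(1) = 11, and the closed form gives 11. They agree.
Suppose the result is true for t = p, so T(p) = p(4p^3 - p^2 + 5p + 3).
Then T(p+1) = T(p) + (16p^3 + 21p^2 + 23p + 11) = (p(4p^3 - p^2 + 5p + 3)) + (16p^3 + 21p^2 + 23p + 11).
Simplifying, T(p+1) = (p + 1)(4p^3 + 11p^2 + 15p + 11) = (p+1)(4(p+1)^3 - (p+1)^2 + 5(p+1) + 3),
which is the closed form with t = p+1.
By induction, the statement is established for all t ≥ 1.

T(t) = t(4t^3 - t^2 + 5t + 3)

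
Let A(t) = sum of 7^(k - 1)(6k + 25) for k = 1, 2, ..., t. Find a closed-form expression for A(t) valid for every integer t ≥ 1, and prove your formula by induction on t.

We claim A(t) = 7^t(t + 4) - 4 for all t ≥ 1.
Base case (t = 1): A(1) = 31, and the closed form gives 31. They agree.
Inductive step: suppose the statement holds for some k ≥ 1, so A(k) = 7^k(k + 4) - 4.
Then A(k+1) = A(k) + (7^k(6k + 31)) = (7^k(k + 4) - 4) + (7^k(6k + 31)).
Simplifying, A(k+1) = 7·7^k·k + 35·7^k - 4 = 7^(k+1)((k+1) + 4) - 4,
which is the closed form with t = k+1.
By the principle of mathematical induction, the result holds for all t ≥ 1.

A(t) = 7^t(t + 4) - 4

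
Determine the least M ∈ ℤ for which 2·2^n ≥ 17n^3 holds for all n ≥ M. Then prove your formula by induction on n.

At n = 14: 32768 < 46648, so the inequality fails and M ≥ 15. We prove 2·2^n ≥ 17n^3 for all n ≥ 15.
Base step (n = 15): 2·2^n = 65536 and 17n^3 = 57375, so 65536 ≥ 57375.
Inductive step: suppose the statement holds for some k ≥ 15, so 2·2^k ≥ 17k^3.
Then 2·2^(k + 1) = 2·(2·2^k) ≥ 2·(17k^3).
Also, for k ≥ 15 we have 2·(17k^3) ≥ 17(k+1)^3, since 2 ≥ (1 + 1/k)^3 for all k ≥ 15.
Combining, 2·2^(k + 1) ≥ 17(k+1)^3.
This completes the induction.
Hence the smallest such M is 15.

M = 15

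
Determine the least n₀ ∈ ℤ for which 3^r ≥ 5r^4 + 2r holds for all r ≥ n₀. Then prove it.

At r = 9: 19683 < 32823, so the inequality fails and n₀ ≥ 10. We prove 3^r ≥ 5r^4 + 2r for all r ≥ 10.
When r = 10: 3^r = 59049 and 5r^4 + 2r = 50020, so 59049 ≥ 50020.
For the inductive step, assume it holds for an arbitrary j ≥ 10, so 3^j ≥ 5j^4 + 2j.
Then 3^(j + 1) = 3·(3^j) ≥ 3·(5j^4 + 2j).
Also, for j ≥ 10 we have 3·(5j^4 + 2j) ≥ 5(j+1)^4 + 2(j+1), since 3·(5j^4 + 2j) − (5(j+1)^4 + 2(j+1)) = 10j^4 - 20j^3 - 30j^2 - 16j - 7, which is nonnegative for all j ≥ 10.
Combining, 3^(j + 1) ≥ 5(j+1)^4 + 2(j+1).
Hence, by induction on r, the claim holds for every r ≥ 10.
Hence the smallest such n₀ is 10.

n₀ = 10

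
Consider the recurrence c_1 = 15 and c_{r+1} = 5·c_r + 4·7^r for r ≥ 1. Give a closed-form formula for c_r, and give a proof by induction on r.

Computing the first terms: c_1 = 15, c_2 = 103, c_3 = 711. This suggests c_r = 5^(r - 1) + 2·7^r.
When r = 1: the formula gives 15 = 15 = c_1.
Inductive step: assume the claim holds for r = p, so c_p = 5^(p - 1) + 2·7^p.
Then c_{p+1} = 5·c_p + 4·7^p = 5·(5^(p - 1) + 2·7^p) + 4·7^p = 5^p + 2·7^(p + 1) = 5^((p+1) - 1) + 2·7^(p+1),
which is the claimed formula at r = p+1.
By the principle of mathematical induction, the result holds for all r ≥ 1.

c_r = 5^(r - 1) + 2·7^r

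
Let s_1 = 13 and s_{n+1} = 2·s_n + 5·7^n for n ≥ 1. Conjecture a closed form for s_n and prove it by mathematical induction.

s_n = 3·2^n + 7^n

Computing the first terms: s_1 = 13, s_2 = 61, s_3 = 367. This suggests s_n = 3·2^n + 7^n.
Base case (n = 1): the formula gives 13 = 13 = s_1.
For the inductive step, assume it holds for an arbitrary r ≥ 1, so s_r = 3·2^r + 7^r.
Then s_{r+1} = 2·s_r + 5·7^r = 2·(3·2^r + 7^r) + 5·7^r = 3·2^(r + 1) + 7^(r + 1),
which is the claimed formula at n = r+1.
Hence, by induction on n, the claim holds for every n ≥ 1.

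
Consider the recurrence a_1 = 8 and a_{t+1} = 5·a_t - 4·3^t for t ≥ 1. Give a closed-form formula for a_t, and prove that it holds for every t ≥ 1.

Computing the first terms: a_1 = 8, a_2 = 28, a_3 = 104. This suggests a_t = 2·3^t + 2·5^(t - 1).
Base case (t = 1): the formula gives 8 = 8 = a_1.
Inductive step: suppose the statement holds for some m ≥ 1, so a_m = 2·3^m + 2·5^(m - 1).
Then a_{m+1} = 5·a_m - 4·3^m = 5·(2·3^m + 2·5^(m - 1)) - 4·3^m = 2·3^(m + 1) + 2·5^m = 2·3^(m+1) + 2·5^((m+1) - 1),
which is the claimed formula at t = m+1.
By induction, the statement is established for all t ≥ 1.

a_t = 2·3^t + 2·5^(t - 1)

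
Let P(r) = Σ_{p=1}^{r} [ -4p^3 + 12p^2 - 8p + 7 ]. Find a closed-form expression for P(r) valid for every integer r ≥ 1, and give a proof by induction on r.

P(r) = -r(r^3 - 2r^2 - r - 5)

We claim P(r) = -r(r^3 - 2r^2 - r - 5) for all r ≥ 1.
For the base case r = 1: P(1) = 7, and the closed form gives 7. They agree.
Suppose the result is true for r = p, so P(p) = p(-p^3 + 2p^2 + p + 5).
Then P(p+1) = P(p) + (-4p^3 + 4p + 7) = (p(-p^3 + 2p^2 + p + 5)) + (-4p^3 + 4p + 7).
Simplifying, P(p+1) = -(p + 1)(p^3 + p^2 - 2p - 7) = -(p+1)((p+1)^3 - 2(p+1)^2 - (p+1) - 5),
which is the closed form with r = p+1.
By induction, the statement is established for all r ≥ 1.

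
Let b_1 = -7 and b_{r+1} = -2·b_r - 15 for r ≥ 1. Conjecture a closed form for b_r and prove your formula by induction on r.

b_r = (-2)^r - 5

Computing the first terms: b_1 = -7, b_2 = -1, b_3 = -13. This suggests b_r = (-2)^r - 5.
For the base case r = 1: the formula gives -7 = -7 = b_1.
Inductive step: suppose the statement holds for some m ≥ 1, so b_m = (-2)^m - 5.
Then b_{m+1} = -2·b_m - 15 = -2·((-2)^m - 5) - 15 = (-2)^(m + 1) - 5,
which is the claimed formula at r = m+1.
By induction, the statement is established for all r ≥ 1.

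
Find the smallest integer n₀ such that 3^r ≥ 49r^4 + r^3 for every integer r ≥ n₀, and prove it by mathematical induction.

n₀ = 13

At r = 12: 531441 < 1017792, so the inequality fails and n₀ ≥ 13. We prove 3^r ≥ 49r^4 + r^3 for all r ≥ 13.
For the base case r = 13: 3^r = 1594323 and 49r^4 + r^3 = 1401686, so 1594323 ≥ 1401686.
Inductive step: assume the claim holds for r = j, so 3^j ≥ 49j^4 + j^3.
Then 3^(j + 1) = 3·(3^j) ≥ 3·(49j^4 + j^3).
Also, for j ≥ 13 we have 3·(49j^4 + j^3) ≥ 49(j+1)^4 + (j+1)^3, since 3·(49j^4 + j^3) − (49(j+1)^4 + (j+1)^3) = 98j^4 - 194j^3 - 297j^2 - 199j - 50, which is nonnegative for all j ≥ 13.
Combining, 3^(j + 1) ≥ 49(j+1)^4 + (j+1)^3.
This completes the induction.
Hence the smallest such n₀ is 13.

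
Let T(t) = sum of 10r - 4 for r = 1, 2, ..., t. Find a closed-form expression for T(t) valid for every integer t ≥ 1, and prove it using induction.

We claim T(t) = t(5t + 1) for all t ≥ 1.
For the base case t = 1: T(1) = 6, and the closed form gives 6. They agree.
Inductive step: assume the claim holds for t = r, so T(r) = r(5r + 1).
Then T(r+1) = T(r) + (10r + 6) = (r(5r + 1)) + (10r + 6).
Simplifying, T(r+1) = (r + 1)(5r + 6) = (r+1)(5(r+1) + 1),
which is the closed form with t = r+1.
This completes the induction.

T(t) = t(5t + 1)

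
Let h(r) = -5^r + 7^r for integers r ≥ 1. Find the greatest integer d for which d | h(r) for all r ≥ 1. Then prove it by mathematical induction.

Computing the first values: h(1) = 2 and h(2) = 24; gcd(2, 24) = 2, so d ≤ 2.
We prove 2 | -5^r + 7^r for all r ≥ 1 by induction on r.
Base step (r = 1): h(1) = 2 = 2·(1), so 2 | h(1).
Inductive step: assume the claim holds for r = j, i.e. 2 | h(j). Then
7^{j+1} − 5^{j+1} = 7·7^j − 5·5^j = 7·(7^j − 5^j) + (2)·5^j. The first term is divisible by 2 by the inductive hypothesis, and the second term (2)·5^j is divisible by 2 since 2 | 2. Hence 2 | h(j+1).
By the principle of mathematical induction, the result holds for all r ≥ 1.
Therefore the largest such d is 2.

d = 2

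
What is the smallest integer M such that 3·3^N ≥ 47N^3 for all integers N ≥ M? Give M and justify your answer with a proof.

At N = 8: 19683 < 24064, so the inequality fails and M ≥ 9. We prove 3·3^N ≥ 47N^3 for all N ≥ 9.
When N = 9: 3·3^N = 59049 and 47N^3 = 34263, so 59049 ≥ 34263.
For the inductive step, assume it holds for an arbitrary j ≥ 9, so 3·3^j ≥ 47j^3.
Then 3·3^(j + 1) = 3·(3·3^j) ≥ 3·(47j^3).
Also, for j ≥ 9 we have 3·(47j^3) ≥ 47(j+1)^3, since 3 ≥ (1 + 1/j)^3 for all j ≥ 9.
Combining, 3·3^(j + 1) ≥ 47(j+1)^3.
This completes the induction.
Hence the smallest such M is 9.

M = 9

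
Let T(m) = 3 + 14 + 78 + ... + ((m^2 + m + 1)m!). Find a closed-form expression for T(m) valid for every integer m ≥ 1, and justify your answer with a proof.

T(m) = (m + 1)(m + 1)! - 1

We claim T(m) = (m + 1)(m + 1)! - 1 for all m ≥ 1.
For the base case m = 1: T(1) = 3, and the closed form gives 3. They agree.
Suppose the result is true for m = i, so T(i) = (i + 1)(i + 1)! - 1.
Then T(i+1) = T(i) + ((i^2 + 3i + 3)(i + 1)!) = ((i + 1)(i + 1)! - 1) + ((i^2 + 3i + 3)(i + 1)!).
Simplifying, T(i+1) = ((i+1) + 1)((i+1) + 1)! - 1,
which is the closed form with m = i+1.
By induction, the statement is established for all m ≥ 1.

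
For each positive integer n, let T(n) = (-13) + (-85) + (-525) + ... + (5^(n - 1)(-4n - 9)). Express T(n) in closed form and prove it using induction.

T(n) = -5^n(n + 2) + 2

We claim T(n) = -5^n(n + 2) + 2 for all n ≥ 1.
When n = 1: T(1) = -13, and the closed form gives -13. They agree.
Inductive step: assume the claim holds for n = p, so T(p) = -5^p(p + 2) + 2.
Then T(p+1) = T(p) + (5^p(-4p - 13)) = (-5^p(p + 2) + 2) + (5^p(-4p - 13)).
Simplifying, T(p+1) = -5·5^p·p - 15·5^p + 2 = -5^(p+1)((p+1) + 2) + 2,
which is the closed form with n = p+1.
Hence, by induction on n, the claim holds for every n ≥ 1.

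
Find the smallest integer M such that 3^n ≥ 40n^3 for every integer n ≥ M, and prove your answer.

At n = 9: 19683 < 29160, so the inequality fails and M ≥ 10. We prove 3^n ≥ 40n^3 for all n ≥ 10.
Base case (n = 10): 3^n = 59049 and 40n^3 = 40000, so 59049 ≥ 40000.
For the inductive step, assume it holds for an arbitrary k ≥ 10, so 3^k ≥ 40k^3.
Then 3^(k + 1) = 3·(3^k) ≥ 3·(40k^3).
Also, for k ≥ 10 we have 3·(40k^3) ≥ 40(k+1)^3, since 3 ≥ (1 + 1/k)^3 for all k ≥ 10.
Combining, 3^(k + 1) ≥ 40(k+1)^3.
This completes the induction.
Hence the smallest such M is 10.

M = 10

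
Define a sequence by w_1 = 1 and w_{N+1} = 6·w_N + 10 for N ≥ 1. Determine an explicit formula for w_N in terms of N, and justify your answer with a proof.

Computing the first terms: w_1 = 1, w_2 = 16, w_3 = 106. This suggests w_N = 3·6^(N - 1) - 2.
When N = 1: the formula gives 1 = 1 = w_1.
Inductive step: assume the claim holds for N = p, so w_p = 3·6^(p - 1) - 2.
Then w_{p+1} = 6·w_p + 10 = 6·(3·6^(p - 1) - 2) + 10 = 3·6^p - 2 = 3·6^((p+1) - 1) - 2,
which is the claimed formula at N = p+1.
Hence, by induction on N, the claim holds for every N ≥ 1.

w_N = 3·6^(N - 1) - 2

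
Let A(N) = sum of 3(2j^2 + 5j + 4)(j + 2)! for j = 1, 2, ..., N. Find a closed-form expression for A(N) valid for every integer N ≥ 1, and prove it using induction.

A(N) = (6N + 3)(N + 3)! - 18

We claim A(N) = (6N + 3)(N + 3)! - 18 for all N ≥ 1.
When N = 1: A(1) = 198, and the closed form gives 198. They agree.
Inductive step: suppose the statement holds for some j ≥ 1, so A(j) = (6j + 3)(j + 3)! - 18.
Then A(j+1) = A(j) + (3(2j^2 + 9j + 11)(j + 3)!) = ((6j + 3)(j + 3)! - 18) + (3(2j^2 + 9j + 11)(j + 3)!).
Simplifying, A(j+1) = (6(j+1) + 3)((j+1) + 3)! - 18,
which is the closed form with N = j+1.
Hence, by induction on N, the claim holds for every N ≥ 1.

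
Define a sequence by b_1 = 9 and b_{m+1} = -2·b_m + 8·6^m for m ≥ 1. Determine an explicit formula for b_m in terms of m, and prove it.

b_m = 3(-2)^(m - 1) + 6^m

Computing the first terms: b_1 = 9, b_2 = 30, b_3 = 228. This suggests b_m = 3(-2)^(m - 1) + 6^m.
Base step (m = 1): the formula gives 9 = 9 = b_1.
For the inductive step, assume it holds for an arbitrary i ≥ 1, so b_i = 3(-2)^(i - 1) + 6^i.
Then b_{i+1} = -2·b_i + 8·6^i = -2·(3(-2)^(i - 1) + 6^i) + 8·6^i = 3(-2)^i + 6^(i + 1) = 3(-2)^((i+1) - 1) + 6^(i+1),
which is the claimed formula at m = i+1.
By induction, the statement is established for all m ≥ 1.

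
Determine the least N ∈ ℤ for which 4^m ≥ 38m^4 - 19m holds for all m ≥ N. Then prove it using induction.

N = 9

At m = 8: 65536 < 155496, so the inequality fails and N ≥ 9. We prove 4^m ≥ 38m^4 - 19m for all m ≥ 9.
Base step (m = 9): 4^m = 262144 and 38m^4 - 19m = 249147, so 262144 ≥ 249147.
For the inductive step, assume it holds for an arbitrary i ≥ 9, so 4^i ≥ 38i^4 - 19i.
Then 4^(i + 1) = 4·(4^i) ≥ 4·(38i^4 - 19i).
Also, for i ≥ 9 we have 4·(38i^4 - 19i) ≥ 38(i+1)^4 - 19(i+1), since 4·(38i^4 - 19i) − (38(i+1)^4 - 19(i+1)) = 114i^4 - 152i^3 - 228i^2 - 209i - 19, which is nonnegative for all i ≥ 9.
Combining, 4^(i + 1) ≥ 38(i+1)^4 - 19(i+1).
This completes the induction.
Hence the smallest such N is 9.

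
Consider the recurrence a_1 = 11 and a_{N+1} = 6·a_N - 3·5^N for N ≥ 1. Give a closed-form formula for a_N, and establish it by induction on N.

a_N = 3·5^N - 4·6^(N - 1)

Computing the first terms: a_1 = 11, a_2 = 51, a_3 = 231. This suggests a_N = 3·5^N - 4·6^(N - 1).
Base step (N = 1): the formula gives 11 = 11 = a_1.
Suppose the result is true for N = p, so a_p = 3·5^p - 4·6^(p - 1).
Then a_{p+1} = 6·a_p - 3·5^p = 6·(3·5^p - 4·6^(p - 1)) - 3·5^p = 3·5^(p + 1) - 4·6^p = 3·5^(p+1) - 4·6^((p+1) - 1),
which is the claimed formula at N = p+1.
Hence, by induction on N, the claim holds for every N ≥ 1.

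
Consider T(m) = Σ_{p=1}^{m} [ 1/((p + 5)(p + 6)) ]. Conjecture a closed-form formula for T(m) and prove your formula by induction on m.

T(m) = m/(6(m + 6))

We claim T(m) = m/(6(m + 6)) for all m ≥ 1.
Base step (m = 1): T(1) = 1/42, and the closed form gives 1/42. They agree.
For the inductive step, assume it holds for an arbitrary p ≥ 1, so T(p) = p/(6(p + 6)).
Then T(p+1) = T(p) + (1/((p + 6)(p + 7))) = (p/(6(p + 6))) + (1/((p + 6)(p + 7))).
Simplifying, T(p+1) = (p + 1)/(6(p + 7)) = (p+1)/(6((p+1) + 6)),
which is the closed form with m = p+1.
By induction, the statement is established for all m ≥ 1.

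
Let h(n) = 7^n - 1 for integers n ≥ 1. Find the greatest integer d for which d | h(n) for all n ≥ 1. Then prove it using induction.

Computing the first values: h(1) = 6 and h(2) = 48; gcd(6, 48) = 6, so d ≤ 6.
We prove 6 | 7^n - 1 for all n ≥ 1 by induction on n.
Base case (n = 1): h(1) = 6 = 6·(1), so 6 | h(1).
For the inductive step, assume it holds for an arbitrary k ≥ 1, i.e. 6 | h(k). Then
7^{k+1} − 1^{k+1} = 7·7^k − 1·1^k = 7·(7^k − 1^k) + (6)·1^k. The first term is divisible by 6 by the inductive hypothesis, and the second term (6)·1^k is divisible by 6 since 6 | 6. Hence 6 | h(k+1).
By induction, the statement is established for all n ≥ 1.
Therefore the largest such d is 6.

d = 6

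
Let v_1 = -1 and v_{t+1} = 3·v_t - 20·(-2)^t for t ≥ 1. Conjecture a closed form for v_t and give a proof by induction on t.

Computing the first terms: v_1 = -1, v_2 = 37, v_3 = 31. This suggests v_t = (-2)^(t + 2) + 7·3^(t - 1).
Base step (t = 1): the formula gives -1 = -1 = v_1.
For the inductive step, assume it holds for an arbitrary p ≥ 1, so v_p = (-2)^(p + 2) + 7·3^(p - 1).
Then v_{p+1} = 3·v_p - 20·(-2)^p = 3·((-2)^(p + 2) + 7·3^(p - 1)) - 20·(-2)^p = (-2)^(p + 3) + 7·3^p = (-2)^((p+1) + 2) + 7·3^((p+1) - 1),
which is the claimed formula at t = p+1.
This completes the induction.

v_t = (-2)^(t + 2) + 7·3^(t - 1)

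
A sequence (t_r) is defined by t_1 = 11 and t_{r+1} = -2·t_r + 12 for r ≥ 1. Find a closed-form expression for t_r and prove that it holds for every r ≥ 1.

t_r = 7(-2)^(r - 1) + 4

Computing the first terms: t_1 = 11, t_2 = -10, t_3 = 32. This suggests t_r = 7(-2)^(r - 1) + 4.
For the base case r = 1: the formula gives 11 = 11 = t_1.
Suppose the result is true for r = j, so t_j = 7(-2)^(j - 1) + 4.
Then t_{j+1} = -2·t_j + 12 = -2·(7(-2)^(j - 1) + 4) + 12 = 7(-2)^j + 4 = 7(-2)^((j+1) - 1) + 4,
which is the claimed formula at r = j+1.
By the principle of mathematical induction, the result holds for all r ≥ 1.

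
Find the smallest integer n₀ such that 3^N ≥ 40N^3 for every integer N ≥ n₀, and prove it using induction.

n₀ = 10

At N = 9: 19683 < 29160, so the inequality fails and n₀ ≥ 10. We prove 3^N ≥ 40N^3 for all N ≥ 10.
Base step (N = 10): 3^N = 59049 and 40N^3 = 40000, so 59049 ≥ 40000.
Suppose the result is true for N = i, so 3^i ≥ 40i^3.
Then 3^(i + 1) = 3·(3^i) ≥ 3·(40i^3).
Also, for i ≥ 10 we have 3·(40i^3) ≥ 40(i+1)^3, since 3 ≥ (1 + 1/i)^3 for all i ≥ 10.
Combining, 3^(i + 1) ≥ 40(i+1)^3.
This completes the induction.
Hence the smallest such n₀ is 10.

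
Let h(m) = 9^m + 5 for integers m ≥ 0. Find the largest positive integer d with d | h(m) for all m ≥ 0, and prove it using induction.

d = 2

Computing the first values: h(0) = 6 and h(1) = 14; gcd(6, 14) = 2, so d ≤ 2.
We prove 2 | 9^m + 5 for all m ≥ 0 by induction on m.
Base step (m = 0): h(0) = 6 = 2·(3), so 2 | h(0).
Inductive step: assume the claim holds for m = i, i.e. 2 | h(i). Then
h(i+1) = 9^(i+1) + 5 = 9·(9^i + 5) - 40 = 9·h(i) - 40. The first term is divisible by 2 by the inductive hypothesis, and -40 is divisible by 2. Hence 2 | h(i+1).
This completes the induction.
Therefore the largest such d is 2.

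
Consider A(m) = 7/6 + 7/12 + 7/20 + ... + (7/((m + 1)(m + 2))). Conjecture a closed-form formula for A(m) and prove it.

We claim A(m) = 7m/(2(m + 2)) for all m ≥ 1.
Base case (m = 1): A(1) = 7/6, and the closed form gives 7/6. They agree.
Inductive step: suppose the statement holds for some i ≥ 1, so A(i) = 7i/(2(i + 2)).
Then A(i+1) = A(i) + (7/((i + 2)(i + 3))) = (7i/(2(i + 2))) + (7/((i + 2)(i + 3))).
Simplifying, A(i+1) = 7(i + 1)/(2(i + 3)) = 7(i+1)/(2((i+1) + 2)),
which is the closed form with m = i+1.
By induction, the statement is established for all m ≥ 1.

A(m) = 7m/(2(m + 2))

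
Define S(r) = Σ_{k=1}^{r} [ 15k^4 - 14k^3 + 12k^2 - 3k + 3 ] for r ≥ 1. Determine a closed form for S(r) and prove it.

S(r) = r(3r^4 + 4r^3 + 2r^2 + r + 3)

We claim S(r) = r(3r^4 + 4r^3 + 2r^2 + r + 3) for all r ≥ 1.
Base step (r = 1): S(1) = 13, and the closed form gives 13. They agree.
Inductive step: assume the claim holds for r = k, so S(k) = k(3k^4 + 4k^3 + 2k^2 + k + 3).
Then S(k+1) = S(k) + (15k^4 + 46k^3 + 60k^2 + 39k + 13) = (k(3k^4 + 4k^3 + 2k^2 + k + 3)) + (15k^4 + 46k^3 + 60k^2 + 39k + 13).
Simplifying, S(k+1) = (k + 1)(3k^4 + 16k^3 + 32k^2 + 29k + 13) = (k+1)(3(k+1)^4 + 4(k+1)^3 + 2(k+1)^2 + (k+1) + 3),
which is the closed form with r = k+1.
By the principle of mathematical induction, the result holds for all r ≥ 1.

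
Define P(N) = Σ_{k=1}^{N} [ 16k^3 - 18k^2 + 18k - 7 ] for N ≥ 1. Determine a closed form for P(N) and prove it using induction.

P(N) = N(4N^3 + 2N^2 + 4N - 1)

We claim P(N) = N(4N^3 + 2N^2 + 4N - 1) for all N ≥ 1.
Base step (N = 1): P(1) = 9, and the closed form gives 9. They agree.
Inductive step: suppose the statement holds for some k ≥ 1, so P(k) = k(4k^3 + 2k^2 + 4k - 1).
Then P(k+1) = P(k) + (16k^3 + 30k^2 + 30k + 9) = (k(4k^3 + 2k^2 + 4k - 1)) + (16k^3 + 30k^2 + 30k + 9).
Simplifying, P(k+1) = (k + 1)(4k^3 + 14k^2 + 20k + 9) = (k+1)(4(k+1)^3 + 2(k+1)^2 + 4(k+1) - 1),
which is the closed form with N = k+1.
By induction, the statement is established for all N ≥ 1.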